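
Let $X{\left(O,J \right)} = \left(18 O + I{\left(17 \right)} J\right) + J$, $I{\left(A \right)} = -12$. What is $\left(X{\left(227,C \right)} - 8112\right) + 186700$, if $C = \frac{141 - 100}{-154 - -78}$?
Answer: $\frac{13883675}{76} \approx 1.8268 \cdot 10^{5}$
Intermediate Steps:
$C = - \frac{41}{76}$ ($C = \frac{41}{-154 + 78} = \frac{41}{-76} = 41 \left(- \frac{1}{76}\right) = - \frac{41}{76} \approx -0.53947$)
$X{\left(O,J \right)} = - 11 J + 18 O$ ($X{\left(O,J \right)} = \left(18 O - 12 J\right) + J = \left(- 12 J + 18 O\right) + J = - 11 J + 18 O$)
$\left(X{\left(227,C \right)} - 8112\right) + 186700 = \left(\left(\left(-11\right) \left(- \frac{41}{76}\right) + 18 \cdot 227\right) - 8112\right) + 186700 = \left(\left(\frac{451}{76} + 4086\right) - 8112\right) + 186700 = \left(\frac{310987}{76} - 8112\right) + 186700 = - \frac{305525}{76} + 186700 = \frac{13883675}{76}$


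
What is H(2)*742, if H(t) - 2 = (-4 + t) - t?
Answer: -1484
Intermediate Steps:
H(t) = -2 (H(t) = 2 + ((-4 + t) - t) = 2 - 4 = -2)
H(2)*742 = -2*742 = -1484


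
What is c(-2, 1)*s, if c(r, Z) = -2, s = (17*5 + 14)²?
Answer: -19602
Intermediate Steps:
s = 9801 (s = (85 + 14)² = 99² = 9801)
c(-2, 1)*s = -2*9801 = -19602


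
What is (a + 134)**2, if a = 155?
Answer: 83521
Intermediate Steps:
(a + 134)**2 = (155 + 134)**2 = 289**2 = 83521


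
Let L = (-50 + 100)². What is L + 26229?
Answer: 28729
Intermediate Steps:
L = 2500 (L = 50² = 2500)
L + 26229 = 2500 + 26229 = 28729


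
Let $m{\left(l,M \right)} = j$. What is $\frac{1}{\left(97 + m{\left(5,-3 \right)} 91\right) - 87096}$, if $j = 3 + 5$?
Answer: $- \frac{1}{86271} \approx -1.1591 \cdot 10^{-5}$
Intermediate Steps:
$j = 8$
$m{\left(l,M \right)} = 8$
$\frac{1}{\left(97 + m{\left(5,-3 \right)} 91\right) - 87096} = \frac{1}{\left(97 + 8 \cdot 91\right) - 87096} = \frac{1}{\left(97 + 728\right) - 87096} = \frac{1}{825 - 87096} = \frac{1}{-86271} = - \frac{1}{86271}$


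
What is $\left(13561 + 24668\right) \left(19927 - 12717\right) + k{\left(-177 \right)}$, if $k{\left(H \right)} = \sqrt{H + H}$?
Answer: $275631090 + i \sqrt{354} \approx 2.7563 \cdot 10^{8} + 18.815 i$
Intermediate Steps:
$k{\left(H \right)} = \sqrt{2} \sqrt{H}$ ($k{\left(H \right)} = \sqrt{2 H} = \sqrt{2} \sqrt{H}$)
$\left(13561 + 24668\right) \left(19927 - 12717\right) + k{\left(-177 \right)} = \left(13561 + 24668\right) \left(19927 - 12717\right) + \sqrt{2} \sqrt{-177} = 38229 \cdot 7210 + \sqrt{2} i \sqrt{177} = 275631090 + i \sqrt{354}$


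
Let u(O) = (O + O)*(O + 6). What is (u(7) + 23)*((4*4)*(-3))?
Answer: -9840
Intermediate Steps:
u(O) = 2*O*(6 + O) (u(O) = (2*O)*(6 + O) = 2*O*(6 + O))
(u(7) + 23)*((4*4)*(-3)) = (2*7*(6 + 7) + 23)*((4*4)*(-3)) = (2*7*13 + 23)*(16*(-3)) = (182 + 23)*(-48) = 205*(-48) = -9840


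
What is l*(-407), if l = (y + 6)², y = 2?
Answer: -26048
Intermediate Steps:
l = 64 (l = (2 + 6)² = 8² = 64)
l*(-407) = 64*(-407) = -26048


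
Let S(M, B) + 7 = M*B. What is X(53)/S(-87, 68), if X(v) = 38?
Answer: -38/5923 ≈ -0.0064157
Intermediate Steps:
S(M, B) = -7 + B*M (S(M, B) = -7 + M*B = -7 + B*M)
X(53)/S(-87, 68) = 38/(-7 + 68*(-87)) = 38/(-7 - 5916) = 38/(-5923) = 38*(-1/5923) = -38/5923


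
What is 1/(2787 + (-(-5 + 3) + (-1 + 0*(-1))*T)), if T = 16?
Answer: 1/2773 ≈ 0.00036062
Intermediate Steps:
1/(2787 + (-(-5 + 3) + (-1 + 0*(-1))*T)) = 1/(2787 + (-(-5 + 3) + (-1 + 0*(-1))*16)) = 1/(2787 + (-1*(-2) + (-1 + 0)*16)) = 1/(2787 + (2 - 1*16)) = 1/(2787 + (2 - 16)) = 1/(2787 - 14) = 1/2773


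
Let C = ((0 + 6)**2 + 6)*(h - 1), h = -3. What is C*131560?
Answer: -22102080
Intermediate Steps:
C = -168 (C = ((0 + 6)**2 + 6)*(-3 - 1) = (6**2 + 6)*(-4) = (36 + 6)*(-4) = 42*(-4) = -168)
C*131560 = -168*131560 = -22102080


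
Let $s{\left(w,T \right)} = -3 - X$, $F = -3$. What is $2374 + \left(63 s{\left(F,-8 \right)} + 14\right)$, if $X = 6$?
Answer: $1821$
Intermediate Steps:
$s{\left(w,T \right)} = -9$ ($s{\left(w,T \right)} = -3 - 6 = -9$)
$2374 + \left(63 s{\left(F,-8 \right)} + 14\right) = 2374 + \left(63 \left(-9\right) + 14\right) = 2374 + \left(-567 + 14\right) = 2374 - 553 = 1821$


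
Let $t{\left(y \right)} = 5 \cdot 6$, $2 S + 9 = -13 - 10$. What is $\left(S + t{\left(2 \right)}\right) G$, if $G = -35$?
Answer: $-490$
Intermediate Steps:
$S = -16$ ($S = - \frac{9}{2} + \frac{-13 - 10}{2} = - \frac{9}{2} + \frac{1}{2} \left(-23\right) = - \frac{9}{2} - \frac{23}{2} = -16$)
$t{\left(y \right)} = 30$
$\left(S + t{\left(2 \right)}\right) G = \left(-16 + 30\right) \left(-35\right) = 14 \left(-35\right) = -490$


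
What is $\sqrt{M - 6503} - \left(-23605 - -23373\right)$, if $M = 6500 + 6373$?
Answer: $232 + 7 \sqrt{130} \approx 311.81$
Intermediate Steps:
$M = 12873$
$\sqrt{M - 6503} - \left(-23605 - -23373\right) = \sqrt{12873 - 6503} - \left(-23605 - -23373\right) = \sqrt{6370} - \left(-23605 + 23373\right) = 7 \sqrt{130} - -232 = 7 \sqrt{130} + 232 = 232 + 7 \sqrt{130}$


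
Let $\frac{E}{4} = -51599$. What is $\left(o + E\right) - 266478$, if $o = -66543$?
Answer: $-539417$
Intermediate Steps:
$E = -206396$ ($E = 4 \left(-51599\right) = -206396$)
$\left(o + E\right) - 266478 = \left(-66543 - 206396\right) - 266478 = -272939 - 266478 = -539417$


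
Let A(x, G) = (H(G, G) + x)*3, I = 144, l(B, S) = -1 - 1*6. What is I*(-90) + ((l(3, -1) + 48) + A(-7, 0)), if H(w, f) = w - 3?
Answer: -12949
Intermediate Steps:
l(B, S) = -7 (l(B, S) = -1 - 6 = -7)
H(w, f) = -3 + w
A(x, G) = -9 + 3*G + 3*x (A(x, G) = ((-3 + G) + x)*3 = (-3 + G + x)*3 = -9 + 3*G + 3*x)
I*(-90) + ((l(3, -1) + 48) + A(-7, 0)) = 144*(-90) + ((-7 + 48) + (-9 + 3*0 + 3*(-7))) = -12960 + (41 + (-9 + 0 - 21)) = -12960 + (41 - 30) = -12960 + 11 = -12949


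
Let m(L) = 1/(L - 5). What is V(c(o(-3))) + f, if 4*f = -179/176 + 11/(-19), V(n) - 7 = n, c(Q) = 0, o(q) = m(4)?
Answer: 88295/13376 ≈ 6.6010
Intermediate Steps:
m(L) = 1/(-5 + L)
o(q) = -1 (o(q) = 1/(-5 + 4) = 1/(-1) = -1)
V(n) = 7 + n
f = -5337/13376 (f = (-179/176 + 11/(-19))/4 = (-179*1/176 + 11*(-1/19))/4 = (-179/176 - 11/19)/4 = (¼)*(-5337/3344) = -5337/13376 ≈ -0.39900)
V(c(o(-3))) + f = (7 + 0) - 5337/13376 = 7 - 5337/13376 = 88295/13376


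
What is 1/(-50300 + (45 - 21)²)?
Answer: -1/49724 ≈ -2.0111e-5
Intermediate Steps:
1/(-50300 + (45 - 21)²) = 1/(-50300 + 24²) = 1/(-50300 + 576) = 1/(-49724) = -1/49724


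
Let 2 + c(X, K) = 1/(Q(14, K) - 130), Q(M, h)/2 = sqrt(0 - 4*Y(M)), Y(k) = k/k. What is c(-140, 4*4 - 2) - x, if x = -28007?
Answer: 236866225/8458 - I/4229 ≈ 28005.0 - 0.00023646*I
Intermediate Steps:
Y(k) = 1
Q(M, h) = 4*I (Q(M, h) = 2*sqrt(0 - 4*1) = 2*sqrt(0 - 4) = 2*sqrt(-4) = 2*(2*I) = 4*I)
c(X, K) = -2 + (-130 - 4*I)/16916 (c(X, K) = -2 + 1/(4*I - 130) = -2 + 1/(-130 + 4*I) = -2 + (-130 - 4*I)/16916)
c(-140, 4*4 - 2) - x = (-16981/8458 - I/4229) - 1*(-28007) = (-16981/8458 - I/4229) + 28007 = 236866225/8458 - I/4229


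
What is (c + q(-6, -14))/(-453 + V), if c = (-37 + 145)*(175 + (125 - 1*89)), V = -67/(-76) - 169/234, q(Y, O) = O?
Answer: -15577416/309743 ≈ -50.291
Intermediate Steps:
V = 109/684 (V = -67*(-1/76) - 169*1/234 = 67/76 - 13/18 = 109/684 ≈ 0.15936)
c = 22788 (c = 108*(175 + (125 - 89)) = 108*(175 + 36) = 108*211 = 22788)
(c + q(-6, -14))/(-453 + V) = (22788 - 14)/(-453 + 109/684) = 22774/(-309743/684) = 22774*(-684/309743) = -15577416/309743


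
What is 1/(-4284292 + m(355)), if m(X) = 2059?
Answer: -1/4282233 ≈ -2.3352e-7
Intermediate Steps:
1/(-4284292 + m(355)) = 1/(-4284292 + 2059) = 1/(-4282233) = -1/4282233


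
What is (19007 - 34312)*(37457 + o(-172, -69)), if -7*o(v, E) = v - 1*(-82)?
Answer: -4014333145/7 ≈ -5.7348e+8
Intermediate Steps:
o(v, E) = -82/7 - v/7 (o(v, E) = -(v - 1*(-82))/7 = -(v + 82)/7 = -(82 + v)/7 = -82/7 - v/7)
(19007 - 34312)*(37457 + o(-172, -69)) = (19007 - 34312)*(37457 + (-82/7 - ⅐*(-172))) = -15305*(37457 + (-82/7 + 172/7)) = -15305*(37457 + 90/7) = -15305*262289/7 = -4014333145/7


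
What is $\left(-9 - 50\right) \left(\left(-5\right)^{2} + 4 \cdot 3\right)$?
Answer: $-2183$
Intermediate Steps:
$\left(-9 - 50\right) \left(\left(-5\right)^{2} + 4 \cdot 3\right) = - 59 \left(25 + 12\right) = \left(-59\right) 37 = -2183$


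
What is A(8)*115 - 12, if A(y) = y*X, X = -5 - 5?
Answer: -9212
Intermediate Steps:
X = -10
A(y) = -10*y (A(y) = y*(-10) = -10*y)
A(8)*115 - 12 = -10*8*115 - 12 = -80*115 - 12 = -9200 - 12 = -9212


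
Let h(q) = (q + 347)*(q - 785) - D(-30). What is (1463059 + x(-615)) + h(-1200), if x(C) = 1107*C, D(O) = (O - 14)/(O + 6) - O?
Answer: 14852563/6 ≈ 2.4754e+6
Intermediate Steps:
D(O) = -O + (-14 + O)/(6 + O) (D(O) = (-14 + O)/(6 + O) - O = -O + (-14 + O)/(6 + O))
h(q) = -191/6 + (-785 + q)*(347 + q) (h(q) = (q + 347)*(q - 785) - (-14 - 1*(-30)² - 5*(-30))/(6 - 30) = (347 + q)*(-785 + q) - (-14 - 1*900 + 150)/(-24) = (-785 + q)*(347 + q) - (-1)*(-14 - 900 + 150)/24 = (-785 + q)*(347 + q) - (-1)*(-764)/24 = (-785 + q)*(347 + q) - 1*191/6 = (-785 + q)*(347 + q) - 191/6 = -191/6 + (-785 + q)*(347 + q))
(1463059 + x(-615)) + h(-1200) = (1463059 + 1107*(-615)) + (-1634561/6 + (-1200)² - 438*(-1200)) = (1463059 - 680805) + (-1634561/6 + 1440000 + 525600) = 782254 + 10159039/6 = 14852563/6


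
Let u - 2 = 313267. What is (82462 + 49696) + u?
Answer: 445427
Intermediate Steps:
u = 313269 (u = 2 + 313267 = 313269)
(82462 + 49696) + u = (82462 + 49696) + 313269 = 132158 + 313269 = 445427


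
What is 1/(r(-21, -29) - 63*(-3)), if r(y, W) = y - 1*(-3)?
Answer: 1/171 ≈ 0.0058480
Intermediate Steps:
r(y, W) = 3 + y (r(y, W) = y + 3 = 3 + y)
1/(r(-21, -29) - 63*(-3)) = 1/((3 - 21) - 63*(-3)) = 1/(-18 + 189) = 1/171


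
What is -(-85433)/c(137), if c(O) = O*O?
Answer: 85433/18769 ≈ 4.5518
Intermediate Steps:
c(O) = O²
-(-85433)/c(137) = -(-85433)/(137²) = -(-85433)/18769 = -1*(-85433/18769) = 85433/18769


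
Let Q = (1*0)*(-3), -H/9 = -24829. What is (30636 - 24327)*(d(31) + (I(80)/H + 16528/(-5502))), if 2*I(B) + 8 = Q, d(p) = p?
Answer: 574495698473/3252599 ≈ 1.7663e+5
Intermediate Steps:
H = 223461 (H = -9*(-24829) = 223461)
Q = 0 (Q = 0*(-3) = 0)
I(B) = -4 (I(B) = -4 + (½)*0 = -4 + 0 = -4)
(30636 - 24327)*(d(31) + (I(80)/H + 16528/(-5502))) = (30636 - 24327)*(31 + (-4/223461 + 16528/(-5502))) = 6309*(31 + (-4*1/223461 + 16528*(-1/5502))) = 6309*(31 + (-4/223461 - 8264/2751)) = 6309*(31 - 87937748/29273391) = 6309*(819537373/29273391) = 574495698473/3252599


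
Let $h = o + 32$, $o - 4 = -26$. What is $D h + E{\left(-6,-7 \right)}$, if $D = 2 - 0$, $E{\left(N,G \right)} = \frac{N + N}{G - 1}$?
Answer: $\frac{43}{2} \approx 21.5$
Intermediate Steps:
$o = -22$ ($o = 4 - 26 = -22$)
$E{\left(N,G \right)} = \frac{2 N}{-1 + G}$
$D = 2$ ($D = 2 + 0 = 2$)
$h = 10$ ($h = -22 + 32 = 10$)
$D h + E{\left(-6,-7 \right)} = 2 \cdot 10 + 2 \left(-6\right) \frac{1}{-1 - 7} = 20 + 2 \left(-6\right) \frac{1}{-8} = 20 + 2 \left(-6\right) \left(- \frac{1}{8}\right) = 20 + \frac{3}{2} = \frac{43}{2}$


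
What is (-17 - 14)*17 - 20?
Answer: -547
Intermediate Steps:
(-17 - 14)*17 - 20 = -31*17 - 20 = -527 - 20 = -547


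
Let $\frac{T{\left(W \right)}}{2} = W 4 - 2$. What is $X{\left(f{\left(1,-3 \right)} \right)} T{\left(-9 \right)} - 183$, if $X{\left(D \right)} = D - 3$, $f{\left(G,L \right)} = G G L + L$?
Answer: $501$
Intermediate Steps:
$T{\left(W \right)} = -4 + 8 W$ ($T{\left(W \right)} = 2 \left(W 4 - 2\right) = 2 \left(4 W - 2\right) = 2 \left(-2 + 4 W\right) = -4 + 8 W$)
$f{\left(G,L \right)} = L + L G^{2}$ ($f{\left(G,L \right)} = G^{2} L + L = L G^{2} + L = L + L G^{2}$)
$X{\left(D \right)} = -3 + D$ ($X{\left(D \right)} = D - 3 = -3 + D$)
$X{\left(f{\left(1,-3 \right)} \right)} T{\left(-9 \right)} - 183 = \left(-3 - 3 \left(1 + 1^{2}\right)\right) \left(-4 + 8 \left(-9\right)\right) - 183 = \left(-3 - 3 \left(1 + 1\right)\right) \left(-4 - 72\right) - 183 = \left(-3 - 6\right) \left(-76\right) - 183 = \left(-9\right) \left(-76\right) - 183 = 684 - 183 = 501$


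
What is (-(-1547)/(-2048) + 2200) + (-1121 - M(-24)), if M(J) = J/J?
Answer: 2206197/2048 ≈ 1077.2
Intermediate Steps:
M(J) = 1
(-(-1547)/(-2048) + 2200) + (-1121 - M(-24)) = (-(-1547)/(-2048) + 2200) + (-1121 - 1*1) = (-(-1547)*(-1)/2048 + 2200) + (-1121 - 1) = (-1*1547/2048 + 2200) - 1122 = (-1547/2048 + 2200) - 1122 = 4504053/2048 - 1122 = 2206197/2048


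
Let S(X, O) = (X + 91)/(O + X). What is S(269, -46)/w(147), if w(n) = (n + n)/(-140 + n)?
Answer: 60/1561 ≈ 0.038437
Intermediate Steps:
S(X, O) = (91 + X)/(O + X)
w(n) = 2*n/(-140 + n) (w(n) = (2*n)/(-140 + n) = 2*n/(-140 + n))
S(269, -46)/w(147) = ((91 + 269)/(-46 + 269))/((2*147/(-140 + 147))) = (360/223)/((2*147/7)) = ((1/223)*360)/((2*147*(⅐))) = (360/223)/42 = (360/223)*(1/42) = 60/1561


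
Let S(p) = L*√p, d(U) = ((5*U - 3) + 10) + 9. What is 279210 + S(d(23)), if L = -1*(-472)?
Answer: 279210 + 472*√131 ≈ 2.8461e+5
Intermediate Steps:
L = 472
d(U) = 16 + 5*U (d(U) = ((-3 + 5*U) + 10) + 9 = (7 + 5*U) + 9 = 16 + 5*U)
S(p) = 472*√p
279210 + S(d(23)) = 279210 + 472*√(16 + 5*23) = 279210 + 472*√(16 + 115) = 279210 + 472*√131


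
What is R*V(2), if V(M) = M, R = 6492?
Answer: 12984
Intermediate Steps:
R*V(2) = 6492*2 = 12984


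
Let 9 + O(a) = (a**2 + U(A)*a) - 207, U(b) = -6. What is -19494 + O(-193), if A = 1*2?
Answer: 18697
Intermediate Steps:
A = 2
O(a) = -216 + a**2 - 6*a (O(a) = -9 + ((a**2 - 6*a) - 207) = -9 + (-207 + a**2 - 6*a) = -216 + a**2 - 6*a)
-19494 + O(-193) = -19494 + (-216 + (-193)**2 - 6*(-193)) = -19494 + (-216 + 37249 + 1158) = -19494 + 38191 = 18697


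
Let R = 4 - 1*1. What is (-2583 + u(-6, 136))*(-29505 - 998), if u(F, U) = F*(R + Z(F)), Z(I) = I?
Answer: 78240195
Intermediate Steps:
R = 3 (R = 4 - 1 = 3)
u(F, U) = F*(3 + F)
(-2583 + u(-6, 136))*(-29505 - 998) = (-2583 - 6*(3 - 6))*(-29505 - 998) = (-2583 - 6*(-3))*(-30503) = (-2583 + 18)*(-30503) = -2565*(-30503) = 78240195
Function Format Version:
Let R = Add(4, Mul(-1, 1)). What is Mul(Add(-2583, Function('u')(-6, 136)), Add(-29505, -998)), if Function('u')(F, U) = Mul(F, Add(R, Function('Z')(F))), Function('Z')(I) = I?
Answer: 78240195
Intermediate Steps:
R = 3 (R = Add(4, -1) = 3)
Function('u')(F, U) = Mul(F, Add(3, F))
Mul(Add(-2583, Function('u')(-6, 136)), Add(-29505, -998)) = Mul(Add(-2583, Mul(-6, Add(3, -6))), Add(-29505, -998)) = Mul(Add(-2583, Mul(-6, -3)), -30503) = Mul(Add(-2583, 18), -30503) = Mul(-2565, -30503) = 78240195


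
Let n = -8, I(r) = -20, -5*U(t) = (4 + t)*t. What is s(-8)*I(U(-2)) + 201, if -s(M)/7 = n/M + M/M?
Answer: 481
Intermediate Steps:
U(t) = -t*(4 + t)/5 (U(t) = -(4 + t)*t/5 = -t*(4 + t)/5)
s(M) = -7 + 56/M (s(M) = -7*(-8/M + M/M) = -7*(-8/M + 1) = -7*(1 - 8/M) = -7 + 56/M)
s(-8)*I(U(-2)) + 201 = (-7 + 56/(-8))*(-20) + 201 = (-7 + 56*(-⅛))*(-20) + 201 = (-7 - 7)*(-20) + 201 = -14*(-20) + 201 = 280 + 201 = 481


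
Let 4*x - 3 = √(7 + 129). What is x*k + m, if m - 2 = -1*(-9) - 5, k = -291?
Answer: -849/4 - 291*√34/2 ≈ -1060.7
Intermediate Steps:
x = ¾ + √34/2 (x = ¾ + √(7 + 129)/4 = ¾ + √136/4 = ¾ + (2*√34)/4 = ¾ + √34/2 ≈ 3.6655)
m = 6 (m = 2 + (-1*(-9) - 5) = 2 + (9 - 5) = 2 + 4 = 6)
x*k + m = (¾ + √34/2)*(-291) + 6 = (-873/4 - 291*√34/2) + 6 = -849/4 - 291*√34/2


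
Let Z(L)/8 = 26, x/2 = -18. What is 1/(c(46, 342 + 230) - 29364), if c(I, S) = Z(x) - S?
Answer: -1/29728 ≈ -3.3638e-5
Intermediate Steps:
x = -36 (x = 2*(-18) = -36)
Z(L) = 208 (Z(L) = 8*26 = 208)
c(I, S) = 208 - S
1/(c(46, 342 + 230) - 29364) = 1/((208 - (342 + 230)) - 29364) = 1/((208 - 1*572) - 29364) = 1/((208 - 572) - 29364) = 1/(-364 - 29364) = 1/(-29728) = -1/29728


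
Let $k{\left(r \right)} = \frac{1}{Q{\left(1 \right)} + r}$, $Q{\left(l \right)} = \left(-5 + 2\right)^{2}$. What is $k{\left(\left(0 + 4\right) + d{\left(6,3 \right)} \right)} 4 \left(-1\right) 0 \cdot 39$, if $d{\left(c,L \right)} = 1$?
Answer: $0$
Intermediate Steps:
$Q{\left(l \right)} = 9$ ($Q{\left(l \right)} = \left(-3\right)^{2} = 9$)
$k{\left(r \right)} = \frac{1}{9 + r}$
$k{\left(\left(0 + 4\right) + d{\left(6,3 \right)} \right)} 4 \left(-1\right) 0 \cdot 39 = \frac{4 \left(-1\right) 0}{9 + \left(\left(0 + 4\right) + 1\right)} 39 = \frac{\left(-4\right) 0}{9 + \left(4 + 1\right)} 39 = \frac{1}{9 + 5} \cdot 0 \cdot 39 = \frac{1}{14} \cdot 0 \cdot 39 = 0 \cdot 39 = 0$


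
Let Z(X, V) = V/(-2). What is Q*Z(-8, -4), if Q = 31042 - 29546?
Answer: 2992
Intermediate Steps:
Z(X, V) = -V/2 (Z(X, V) = V*(-½) = -V/2)
Q = 1496
Q*Z(-8, -4) = 1496*(-½*(-4)) = 1496*2 = 2992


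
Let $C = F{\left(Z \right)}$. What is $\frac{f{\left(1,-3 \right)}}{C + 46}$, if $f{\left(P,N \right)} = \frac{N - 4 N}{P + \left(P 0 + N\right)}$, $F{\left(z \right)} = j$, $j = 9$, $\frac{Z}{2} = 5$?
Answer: $- \frac{9}{110} \approx -0.081818$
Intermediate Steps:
$Z = 10$ ($Z = 2 \cdot 5 = 10$)
$F{\left(z \right)} = 9$
$C = 9$
$f{\left(P,N \right)} = - \frac{3 N}{N + P}$ ($f{\left(P,N \right)} = \frac{\left(-3\right) N}{P + \left(0 + N\right)} = \frac{\left(-3\right) N}{P + N} = \frac{\left(-3\right) N}{N + P} = - \frac{3 N}{N + P}$)
$\frac{f{\left(1,-3 \right)}}{C + 46} = \frac{\left(-3\right) \left(-3\right) \frac{1}{-3 + 1}}{9 + 46} = \frac{\left(-3\right) \left(-3\right) \frac{1}{-2}}{55} = \left(-3\right) \left(-3\right) \left(- \frac{1}{2}\right) \frac{1}{55} = \left(- \frac{9}{2}\right) \frac{1}{55} = - \frac{9}{110}$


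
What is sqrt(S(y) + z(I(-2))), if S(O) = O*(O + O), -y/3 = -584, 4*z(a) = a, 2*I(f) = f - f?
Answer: 1752*sqrt(2) ≈ 2477.7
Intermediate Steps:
I(f) = 0 (I(f) = (f - f)/2 = (1/2)*0 = 0)
z(a) = a/4
y = 1752 (y = -3*(-584) = 1752)
S(O) = 2*O**2 (S(O) = O*(2*O) = 2*O**2)
sqrt(S(y) + z(I(-2))) = sqrt(2*1752**2 + (1/4)*0) = sqrt(2*3069504 + 0) = sqrt(6139008 + 0) = sqrt(6139008) = 1752*sqrt(2)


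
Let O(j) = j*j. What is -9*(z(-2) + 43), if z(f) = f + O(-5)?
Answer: -594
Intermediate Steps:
O(j) = j²
z(f) = 25 + f (z(f) = f + (-5)² = f + 25 = 25 + f)
-9*(z(-2) + 43) = -9*((25 - 2) + 43) = -9*(23 + 43) = -9*66 = -594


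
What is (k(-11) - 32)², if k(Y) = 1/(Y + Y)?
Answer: 497025/484 ≈ 1026.9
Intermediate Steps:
k(Y) = 1/(2*Y)
(k(-11) - 32)² = ((½)/(-11) - 32)² = ((½)*(-1/11) - 32)² = (-1/22 - 32)² = (-705/22)² = 497025/484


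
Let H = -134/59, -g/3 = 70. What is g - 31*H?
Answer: -8236/59 ≈ -139.59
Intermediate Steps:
g = -210 (g = -3*70 = -210)
H = -134/59 (H = -134*1/59 = -134/59 ≈ -2.2712)
g - 31*H = -210 - 31*(-134/59) = -210 + 4154/59 = -8236/59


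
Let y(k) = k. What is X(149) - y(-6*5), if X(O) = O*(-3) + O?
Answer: -268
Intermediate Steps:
X(O) = -2*O (X(O) = -3*O + O = -2*O)
X(149) - y(-6*5) = -2*149 - (-6)*5 = -298 - 1*(-30) = -298 + 30 = -268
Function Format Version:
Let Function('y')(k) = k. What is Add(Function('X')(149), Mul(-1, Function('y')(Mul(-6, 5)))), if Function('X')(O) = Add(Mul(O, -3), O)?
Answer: -268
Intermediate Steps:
Function('X')(O) = Mul(-2, O) (Function('X')(O) = Add(Mul(-3, O), O) = Mul(-2, O))
Add(Function('X')(149), Mul(-1, Function('y')(Mul(-6, 5)))) = Add(Mul(-2, 149), Mul(-1, Mul(-6, 5))) = Add(-298, Mul(-1, -30)) = Add(-298, 30) = -268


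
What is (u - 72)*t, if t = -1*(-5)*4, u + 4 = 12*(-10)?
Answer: -3920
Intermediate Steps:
u = -124 (u = -4 + 12*(-10) = -4 - 120 = -124)
t = 20 (t = 5*4 = 20)
(u - 72)*t = (-124 - 72)*20 = -196*20 = -3920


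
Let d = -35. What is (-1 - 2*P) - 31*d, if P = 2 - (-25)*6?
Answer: 780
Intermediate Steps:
P = 152 (P = 2 - 5*(-30) = 2 + 150 = 152)
(-1 - 2*P) - 31*d = (-1 - 2*152) - 31*(-35) = (-1 - 304) + 1085 = -305 + 1085 = 780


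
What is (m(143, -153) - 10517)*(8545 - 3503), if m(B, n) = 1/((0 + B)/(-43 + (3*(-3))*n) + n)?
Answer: -10815282286754/203959 ≈ -5.3027e+7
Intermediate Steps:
m(B, n) = 1/(n + B/(-43 - 9*n)) (m(B, n) = 1/(B/(-43 - 9*n) + n) = 1/(n + B/(-43 - 9*n)))
(m(143, -153) - 10517)*(8545 - 3503) = ((43 + 9*(-153))/(-1*143 + 9*(-153)² + 43*(-153)) - 10517)*(8545 - 3503) = ((43 - 1377)/(-143 + 9*23409 - 6579) - 10517)*5042 = (-1334/(-143 + 210681 - 6579) - 10517)*5042 = (-1334/203959 - 10517)*5042 = -2145038137/203959*5042 = -10815282286754/203959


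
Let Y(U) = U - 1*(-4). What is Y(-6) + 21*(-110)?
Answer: -2312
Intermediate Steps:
Y(U) = 4 + U (Y(U) = U + 4 = 4 + U)
Y(-6) + 21*(-110) = (4 - 6) + 21*(-110) = -2 - 2310 = -2312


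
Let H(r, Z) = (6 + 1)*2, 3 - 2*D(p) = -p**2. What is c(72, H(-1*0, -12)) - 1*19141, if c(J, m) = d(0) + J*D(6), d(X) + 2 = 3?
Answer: -17736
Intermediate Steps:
d(X) = 1 (d(X) = -2 + 3 = 1)
D(p) = 3/2 + p**2/2 (D(p) = 3/2 - (-1)*p**2/2 = 3/2 + p**2/2)
H(r, Z) = 14 (H(r, Z) = 7*2 = 14)
c(J, m) = 1 + 39*J/2 (c(J, m) = 1 + J*(3/2 + (1/2)*6**2) = 1 + J*(3/2 + (1/2)*36) = 1 + J*(3/2 + 18) = 1 + J*(39/2) = 1 + 39*J/2)
c(72, H(-1*0, -12)) - 1*19141 = (1 + (39/2)*72) - 1*19141 = (1 + 1404) - 19141 = 1405 - 19141 = -17736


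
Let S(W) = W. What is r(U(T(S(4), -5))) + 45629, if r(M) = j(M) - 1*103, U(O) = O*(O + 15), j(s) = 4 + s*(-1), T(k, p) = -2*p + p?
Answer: 45430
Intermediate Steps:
T(k, p) = -p
j(s) = 4 - s
U(O) = O*(15 + O)
r(M) = -99 - M (r(M) = (4 - M) - 1*103 = (4 - M) - 103 = -99 - M)
r(U(T(S(4), -5))) + 45629 = (-99 - (-1*(-5))*(15 - 1*(-5))) + 45629 = (-99 - 5*(15 + 5)) + 45629 = (-99 - 5*20) + 45629 = (-99 - 1*100) + 45629 = (-99 - 100) + 45629 = -199 + 45629 = 45430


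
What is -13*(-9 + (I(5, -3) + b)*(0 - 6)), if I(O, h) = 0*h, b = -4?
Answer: -195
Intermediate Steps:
I(O, h) = 0
-13*(-9 + (I(5, -3) + b)*(0 - 6)) = -13*(-9 + (0 - 4)*(0 - 6)) = -13*(-9 - 4*(-6)) = -13*(-9 + 24) = -13*15 = -195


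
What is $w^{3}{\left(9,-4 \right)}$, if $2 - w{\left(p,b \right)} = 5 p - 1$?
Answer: $-74088$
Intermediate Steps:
$w{\left(p,b \right)} = 3 - 5 p$ ($w{\left(p,b \right)} = 2 - \left(5 p - 1\right) = 2 - \left(-1 + 5 p\right) = 3 - 5 p$)
$w^{3}{\left(9,-4 \right)} = \left(3 - 45\right)^{3} = \left(-42\right)^{3} = -74088$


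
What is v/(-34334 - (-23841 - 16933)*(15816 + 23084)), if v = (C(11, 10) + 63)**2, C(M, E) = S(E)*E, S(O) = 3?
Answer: 31/5684854 ≈ 5.4531e-6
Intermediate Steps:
C(M, E) = 3*E
v = 8649 (v = (3*10 + 63)**2 = (30 + 63)**2 = 93**2 = 8649)
v/(-34334 - (-23841 - 16933)*(15816 + 23084)) = 8649/(-34334 - (-23841 - 16933)*(15816 + 23084)) = 8649/(-34334 - (-40774)*38900) = 8649/(-34334 - 1*(-1586108600)) = 8649/(-34334 + 1586108600) = 8649/1586074266 = 8649*(1/1586074266) = 31/5684854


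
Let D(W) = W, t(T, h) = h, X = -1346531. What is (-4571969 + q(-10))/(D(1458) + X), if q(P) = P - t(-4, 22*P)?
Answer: 4571759/1345073 ≈ 3.3989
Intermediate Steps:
q(P) = -21*P (q(P) = P - 22*P = -21*P)
(-4571969 + q(-10))/(D(1458) + X) = (-4571969 - 21*(-10))/(1458 - 1346531) = (-4571969 + 210)/(-1345073) = -4571759*(-1/1345073) = 4571759/1345073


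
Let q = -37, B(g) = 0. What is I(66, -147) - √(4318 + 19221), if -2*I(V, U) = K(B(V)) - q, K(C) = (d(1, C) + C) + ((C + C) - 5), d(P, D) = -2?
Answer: -15 - √23539 ≈ -168.42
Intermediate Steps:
K(C) = -7 + 3*C (K(C) = (-2 + C) + ((C + C) - 5) = (-2 + C) + (2*C - 5) = (-2 + C) + (-5 + 2*C) = -7 + 3*C)
I(V, U) = -15 (I(V, U) = -((-7 + 3*0) - 1*(-37))/2 = -((-7 + 0) + 37)/2 = -(-7 + 37)/2 = -½*30 = -15)
I(66, -147) - √(4318 + 19221) = -15 - √(4318 + 19221) = -15 - √23539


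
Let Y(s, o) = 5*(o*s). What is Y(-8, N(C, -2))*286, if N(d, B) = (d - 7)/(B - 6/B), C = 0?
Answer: 80080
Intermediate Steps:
N(d, B) = (-7 + d)/(B - 6/B)
Y(s, o) = 5*o*s
Y(-8, N(C, -2))*286 = (5*(-2*(-7 + 0)/(-6 + (-2)²))*(-8))*286 = (5*(-2*(-7)/(-6 + 4))*(-8))*286 = (5*(-2*(-7)/(-2))*(-8))*286 = (5*(-2*(-½)*(-7))*(-8))*286 = (5*(-7)*(-8))*286 = 280*286 = 80080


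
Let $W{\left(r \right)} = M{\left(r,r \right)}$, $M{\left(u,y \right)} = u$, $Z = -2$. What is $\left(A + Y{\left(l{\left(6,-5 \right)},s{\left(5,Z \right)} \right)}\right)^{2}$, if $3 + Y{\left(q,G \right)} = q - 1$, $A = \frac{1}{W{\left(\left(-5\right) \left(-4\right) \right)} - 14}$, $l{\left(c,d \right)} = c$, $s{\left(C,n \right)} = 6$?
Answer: $\frac{169}{36} \approx 4.6944$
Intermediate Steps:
$W{\left(r \right)} = r$
$A = \frac{1}{6}$ ($A = \frac{1}{\left(-5\right) \left(-4\right) - 14} = \frac{1}{20 - 14} = \frac{1}{6} \approx 0.16667$)
$Y{\left(q,G \right)} = -4 + q$ ($Y{\left(q,G \right)} = -3 + \left(q - 1\right) = -3 + \left(-1 + q\right) = -4 + q$)
$\left(A + Y{\left(l{\left(6,-5 \right)},s{\left(5,Z \right)} \right)}\right)^{2} = \left(\frac{1}{6} + \left(-4 + 6\right)\right)^{2} = \left(\frac{1}{6} + 2\right)^{2} = \left(\frac{13}{6}\right)^{2} = \frac{169}{36}$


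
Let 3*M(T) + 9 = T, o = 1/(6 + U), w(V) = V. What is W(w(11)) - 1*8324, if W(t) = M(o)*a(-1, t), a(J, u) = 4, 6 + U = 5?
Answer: -125036/15 ≈ -8335.7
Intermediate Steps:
U = -1 (U = -6 + 5 = -1)
o = ⅕ (o = 1/(6 - 1) = 1/5 = ⅕ ≈ 0.20000)
M(T) = -3 + T/3
W(t) = -176/15 (W(t) = (-3 + (⅓)*(⅕))*4 = (-3 + 1/15)*4 = -44/15*4 = -176/15)
W(w(11)) - 1*8324 = -176/15 - 1*8324 = -176/15 - 8324 = -125036/15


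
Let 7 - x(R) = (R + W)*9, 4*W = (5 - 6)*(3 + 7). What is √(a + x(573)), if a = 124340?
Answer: 85*√66/2 ≈ 345.27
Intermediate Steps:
W = -5/2 (W = ((5 - 6)*(3 + 7))/4 = (-1*10)/4 = (¼)*(-10) = -5/2 ≈ -2.5000)
x(R) = 59/2 - 9*R (x(R) = 7 - (R - 5/2)*9 = 7 - (-5/2 + R)*9 = 7 - (-45/2 + 9*R) = 7 + (45/2 - 9*R) = 59/2 - 9*R)
√(a + x(573)) = √(124340 + (59/2 - 9*573)) = √(124340 + (59/2 - 5157)) = √(124340 - 10255/2) = √(238425/2) = 85*√66/2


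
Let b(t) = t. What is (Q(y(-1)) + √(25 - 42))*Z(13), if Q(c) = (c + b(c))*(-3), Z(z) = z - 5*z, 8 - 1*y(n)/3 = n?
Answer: 8424 - 52*I*√17 ≈ 8424.0 - 214.4*I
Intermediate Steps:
y(n) = 24 - 3*n
Z(z) = -4*z
Q(c) = -6*c (Q(c) = (c + c)*(-3) = (2*c)*(-3) = -6*c)
(Q(y(-1)) + √(25 - 42))*Z(13) = (-6*(24 - 3*(-1)) + √(25 - 42))*(-4*13) = (-6*(24 + 3) + √(-17))*(-52) = (-6*27 + I*√17)*(-52) = (-162 + I*√17)*(-52) = 8424 - 52*I*√17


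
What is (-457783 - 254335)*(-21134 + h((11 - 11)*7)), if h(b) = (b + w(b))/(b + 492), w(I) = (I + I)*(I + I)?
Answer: 15049901812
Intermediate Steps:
w(I) = 4*I² (w(I) = (2*I)*(2*I) = 4*I²)
h(b) = (b + 4*b²)/(492 + b) (h(b) = (b + 4*b²)/(b + 492) = (b + 4*b²)/(492 + b))
(-457783 - 254335)*(-21134 + h((11 - 11)*7)) = (-457783 - 254335)*(-21134 + ((11 - 11)*7)*(1 + 4*((11 - 11)*7))/(492 + (11 - 11)*7)) = -712118*(-21134 + (0*7)*(1 + 4*(0*7))/(492 + 0*7)) = -712118*(-21134 + 0*(1 + 4*0)/(492 + 0)) = -712118*(-21134 + 0*(1 + 0)/492) = -712118*(-21134 + 0*(1/492)*1) = -712118*(-21134 + 0) = -712118*(-21134) = 15049901812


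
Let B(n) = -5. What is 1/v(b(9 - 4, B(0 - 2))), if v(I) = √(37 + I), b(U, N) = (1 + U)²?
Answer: √73/73 ≈ 0.11704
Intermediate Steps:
1/v(b(9 - 4, B(0 - 2))) = 1/(√(37 + (1 + (9 - 4))²)) = 1/(√(37 + (1 + 5)²)) = 1/(√(37 + 6²)) = 1/(√(37 + 36)) = 1/(√73) = √73/73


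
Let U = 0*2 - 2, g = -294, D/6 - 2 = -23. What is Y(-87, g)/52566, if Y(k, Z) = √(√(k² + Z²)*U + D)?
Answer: √(-126 - 6*√10445)/52566 ≈ 0.00051722*I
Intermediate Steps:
D = -126 (D = 12 + 6*(-23) = 12 - 138 = -126)
U = -2 (U = 0 - 2 = -2)
Y(k, Z) = √(-126 - 2*√(Z² + k²)) (Y(k, Z) = √(√(k² + Z²)*(-2) - 126) = √(√(Z² + k²)*(-2) - 126) = √(-2*√(Z² + k²) - 126) = √(-126 - 2*√(Z² + k²)))
Y(-87, g)/52566 = √(-126 - 2*√((-294)² + (-87)²))/52566 = √(-126 - 2*√(86436 + 7569))*(1/52566) = √(-126 - 6*√10445)*(1/52566) = √(-126 - 6*√10445)/52566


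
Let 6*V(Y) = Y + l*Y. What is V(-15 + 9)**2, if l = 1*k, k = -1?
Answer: 0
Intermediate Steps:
l = -1 (l = 1*(-1) = -1)
V(Y) = 0 (V(Y) = (Y - Y)/6 = (1/6)*0 = 0)
V(-15 + 9)**2 = 0**2 = 0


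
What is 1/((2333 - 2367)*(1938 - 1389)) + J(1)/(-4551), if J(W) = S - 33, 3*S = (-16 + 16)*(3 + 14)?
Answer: 203809/28316322 ≈ 0.0071976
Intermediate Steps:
S = 0 (S = ((-16 + 16)*(3 + 14))/3 = (0*17)/3 = (1/3)*0 = 0)
J(W) = -33 (J(W) = 0 - 33 = -33)
1/((2333 - 2367)*(1938 - 1389)) + J(1)/(-4551) = 1/((2333 - 2367)*(1938 - 1389)) - 33/(-4551) = 1/(-34*549) - 33*(-1/4551) = -1/34*1/549 + 11/1517 = -1/18666 + 11/1517 = 203809/28316322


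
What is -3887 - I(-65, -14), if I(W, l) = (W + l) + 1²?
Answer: -3809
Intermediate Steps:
I(W, l) = 1 + W + l (I(W, l) = (W + l) + 1 = 1 + W + l)
-3887 - I(-65, -14) = -3887 - (1 - 65 - 14) = -3887 - 1*(-78) = -3887 + 78 = -3809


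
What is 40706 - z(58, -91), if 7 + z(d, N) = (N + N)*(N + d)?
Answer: 34707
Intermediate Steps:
z(d, N) = -7 + 2*N*(N + d) (z(d, N) = -7 + (N + N)*(N + d) = -7 + (2*N)*(N + d) = -7 + 2*N*(N + d))
40706 - z(58, -91) = 40706 - (-7 + 2*(-91)² + 2*(-91)*58) = 40706 - (-7 + 2*8281 - 10556) = 40706 - (-7 + 16562 - 10556) = 40706 - 1*5999 = 40706 - 5999 = 34707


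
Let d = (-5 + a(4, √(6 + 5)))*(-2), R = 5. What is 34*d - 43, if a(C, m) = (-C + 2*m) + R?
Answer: 229 - 136*√11 ≈ -222.06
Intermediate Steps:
a(C, m) = 5 - C + 2*m (a(C, m) = (-C + 2*m) + 5 = 5 - C + 2*m)
d = 8 - 4*√11 (d = (-5 + (5 - 1*4 + 2*√(6 + 5)))*(-2) = (-5 + (5 - 4 + 2*√11))*(-2) = (-5 + (1 + 2*√11))*(-2) = (-4 + 2*√11)*(-2) = 8 - 4*√11 ≈ -5.2665)
34*d - 43 = 34*(8 - 4*√11) - 43 = (272 - 136*√11) - 43 = 229 - 136*√11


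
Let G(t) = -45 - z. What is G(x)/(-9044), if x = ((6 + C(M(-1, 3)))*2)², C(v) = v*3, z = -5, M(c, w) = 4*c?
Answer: 10/2261 ≈ 0.0044228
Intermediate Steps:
C(v) = 3*v
x = 144 (x = ((6 + 3*(4*(-1)))*2)² = ((6 + 3*(-4))*2)² = ((6 - 12)*2)² = (-6*2)² = (-12)² = 144)
G(t) = -40 (G(t) = -45 - 1*(-5) = -45 + 5 = -40)
G(x)/(-9044) = -40/(-9044) = -40*(-1/9044) = 10/2261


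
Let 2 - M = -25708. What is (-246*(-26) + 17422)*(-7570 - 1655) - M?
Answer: -219746760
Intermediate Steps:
M = 25710 (M = 2 - 1*(-25708) = 2 + 25708 = 25710)
(-246*(-26) + 17422)*(-7570 - 1655) - M = (-246*(-26) + 17422)*(-7570 - 1655) - 1*25710 = (6396 + 17422)*(-9225) - 25710 = 23818*(-9225) - 25710 = -219721050 - 25710 = -219746760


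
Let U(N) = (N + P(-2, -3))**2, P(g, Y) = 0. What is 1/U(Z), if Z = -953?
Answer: 1/908209 ≈ 1.1011e-6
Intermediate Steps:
U(N) = N**2 (U(N) = (N + 0)**2 = N**2)
1/U(Z) = 1/((-953)**2) = 1/908209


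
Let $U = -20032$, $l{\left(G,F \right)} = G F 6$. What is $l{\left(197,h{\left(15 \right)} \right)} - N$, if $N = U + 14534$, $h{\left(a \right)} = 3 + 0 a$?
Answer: $9044$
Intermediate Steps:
$h{\left(a \right)} = 3$ ($h{\left(a \right)} = 3 + 0 = 3$)
$l{\left(G,F \right)} = 6 F G$ ($l{\left(G,F \right)} = F G 6 = 6 F G$)
$N = -5498$ ($N = -20032 + 14534 = -5498$)
$l{\left(197,h{\left(15 \right)} \right)} - N = 6 \cdot 3 \cdot 197 - -5498 = 3546 + 5498 = 9044$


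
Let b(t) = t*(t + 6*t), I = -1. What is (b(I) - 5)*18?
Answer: 36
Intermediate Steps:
b(t) = 7*t² (b(t) = t*(7*t) = 7*t²)
(b(I) - 5)*18 = (7*(-1)² - 5)*18 = (7*1 - 5)*18 = (7 - 5)*18 = 2*18 = 36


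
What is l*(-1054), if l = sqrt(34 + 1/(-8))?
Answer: -527*sqrt(542)/2 ≈ -6134.5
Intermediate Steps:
l = sqrt(542)/4 (l = sqrt(34 - 1/8) = sqrt(271/8) = sqrt(542)/4 ≈ 5.8202)
l*(-1054) = (sqrt(542)/4)*(-1054) = -527*sqrt(542)/2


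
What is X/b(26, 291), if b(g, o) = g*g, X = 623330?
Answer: 311665/338 ≈ 922.09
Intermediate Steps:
b(g, o) = g²
X/b(26, 291) = 623330/(26²) = 623330/676 = 623330*(1/676) = 311665/338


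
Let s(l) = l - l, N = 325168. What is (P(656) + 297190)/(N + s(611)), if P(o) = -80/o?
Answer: 12184785/13331888 ≈ 0.91396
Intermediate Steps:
s(l) = 0
(P(656) + 297190)/(N + s(611)) = (-80/656 + 297190)/(325168 + 0) = (-80*1/656 + 297190)/325168 = (-5/41 + 297190)*(1/325168) = (12184785/41)*(1/325168) = 12184785/13331888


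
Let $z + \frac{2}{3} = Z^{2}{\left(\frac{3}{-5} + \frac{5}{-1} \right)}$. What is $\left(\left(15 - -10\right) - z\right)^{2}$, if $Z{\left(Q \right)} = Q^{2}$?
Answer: $\frac{3225052080649}{3515625} \approx 9.1735 \cdot 10^{5}$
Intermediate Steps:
$z = \frac{1842718}{1875}$ ($z = - \frac{2}{3} + \left(\left(\frac{3}{-5} + \frac{5}{-1}\right)^{2}\right)^{2} = - \frac{2}{3} + \left(\left(3 \left(- \frac{1}{5}\right) + 5 \left(-1\right)\right)^{2}\right)^{2} = - \frac{2}{3} + \left(\left(- \frac{3}{5} - 5\right)^{2}\right)^{2} = - \frac{2}{3} + \left(\left(- \frac{28}{5}\right)^{2}\right)^{2} = - \frac{2}{3} + \left(\frac{784}{25}\right)^{2} = - \frac{2}{3} + \frac{614656}{625} = \frac{1842718}{1875} \approx 982.78$)
$\left(\left(15 - -10\right) - z\right)^{2} = \left(\left(15 - -10\right) - \frac{1842718}{1875}\right)^{2} = \left(\left(15 + 10\right) - \frac{1842718}{1875}\right)^{2} = \left(25 - \frac{1842718}{1875}\right)^{2} = \left(- \frac{1795843}{1875}\right)^{2} = \frac{3225052080649}{3515625}$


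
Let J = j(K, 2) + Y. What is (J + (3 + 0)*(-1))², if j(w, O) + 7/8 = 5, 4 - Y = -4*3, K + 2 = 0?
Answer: 18769/64 ≈ 293.27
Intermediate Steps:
K = -2 (K = -2 + 0 = -2)
Y = 16 (Y = 4 - (-4)*3 = 4 - 1*(-12) = 4 + 12 = 16)
j(w, O) = 33/8 (j(w, O) = -7/8 + 5 = 33/8)
J = 161/8 (J = 33/8 + 16 = 161/8 ≈ 20.125)
(J + (3 + 0)*(-1))² = (161/8 + (3 + 0)*(-1))² = (161/8 + 3*(-1))² = (161/8 - 3)² = (137/8)² = 18769/64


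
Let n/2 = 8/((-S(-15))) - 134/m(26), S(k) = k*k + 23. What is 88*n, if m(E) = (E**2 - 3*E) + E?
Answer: -52558/1209 ≈ -43.472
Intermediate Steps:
S(k) = 23 + k**2 (S(k) = k**2 + 23 = 23 + k**2)
m(E) = E**2 - 2*E
n = -2389/4836 (n = 2*(8/((-(23 + (-15)**2))) - 134*1/(26*(-2 + 26))) = 2*(8/((-(23 + 225))) - 134/(26*24)) = 2*(8/((-1*248)) - 134/624) = 2*(8/(-248) - 134*1/624) = 2*(8*(-1/248) - 67/312) = 2*(-1/31 - 67/312) = 2*(-2389/9672) = -2389/4836 ≈ -0.49400)
88*n = 88*(-2389/4836) = -52558/1209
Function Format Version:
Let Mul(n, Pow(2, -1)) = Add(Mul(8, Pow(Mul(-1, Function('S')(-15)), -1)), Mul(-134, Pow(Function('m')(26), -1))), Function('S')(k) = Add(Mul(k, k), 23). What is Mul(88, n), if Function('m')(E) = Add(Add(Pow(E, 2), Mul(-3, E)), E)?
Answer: Rational(-52558, 1209) ≈ -43.472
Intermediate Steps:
Function('S')(k) = Add(23, Pow(k, 2)) (Function('S')(k) = Add(Pow(k, 2), 23) = Add(23, Pow(k, 2)))
Function('m')(E) = Add(Pow(E, 2), Mul(-2, E))
n = Rational(-2389, 4836) (n = Mul(2, Add(Mul(8, Pow(Mul(-1, Add(23, Pow(-15, 2))), -1)), Mul(-134, Pow(Mul(26, Add(-2, 26)), -1)))) = Mul(2, Add(Mul(8, Pow(Mul(-1, Add(23, 225)), -1)), Mul(-134, Pow(Mul(26, 24), -1)))) = Mul(2, Add(Mul(8, Pow(Mul(-1, 248), -1)), Mul(-134, Pow(624, -1)))) = Mul(2, Add(Mul(8, Pow(-248, -1)), Mul(-134, Rational(1, 624)))) = Mul(2, Add(Mul(8, Rational(-1, 248)), Rational(-67, 312))) = Mul(2, Add(Rational(-1, 31), Rational(-67, 312))) = Mul(2, Rational(-2389, 9672)) = Rational(-2389, 4836) ≈ -0.49400)
Mul(88, n) = Mul(88, Rational(-2389, 4836)) = Rational(-52558, 1209)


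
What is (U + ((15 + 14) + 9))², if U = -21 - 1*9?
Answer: 64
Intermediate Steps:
U = -30 (U = -21 - 9 = -30)
(U + ((15 + 14) + 9))² = (-30 + ((15 + 14) + 9))² = (-30 + (29 + 9))² = (-30 + 38)² = 8² = 64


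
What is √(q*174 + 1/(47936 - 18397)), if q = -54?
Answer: I*√8198503457777/29539 ≈ 96.933*I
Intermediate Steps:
√(q*174 + 1/(47936 - 18397)) = √(-54*174 + 1/(47936 - 18397)) = √(-9396 + 1/29539) = √(-277548443/29539) = I*√8198503457777/29539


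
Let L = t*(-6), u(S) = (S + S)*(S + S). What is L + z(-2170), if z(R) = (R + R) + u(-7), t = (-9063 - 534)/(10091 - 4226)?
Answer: -8082326/1955 ≈ -4134.2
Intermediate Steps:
t = -3199/1955 (t = -9597/5865 = -9597*1/5865 = -3199/1955 ≈ -1.6363)
u(S) = 4*S**2 (u(S) = (2*S)*(2*S) = 4*S**2)
z(R) = 196 + 2*R (z(R) = (R + R) + 4*(-7)**2 = 2*R + 4*49 = 2*R + 196 = 196 + 2*R)
L = 19194/1955 (L = -3199/1955*(-6) = 19194/1955 ≈ 9.8179)
L + z(-2170) = 19194/1955 + (196 + 2*(-2170)) = 19194/1955 + (196 - 4340) = 19194/1955 - 4144 = -8082326/1955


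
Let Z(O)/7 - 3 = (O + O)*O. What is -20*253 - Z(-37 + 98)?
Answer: -57175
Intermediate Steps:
Z(O) = 21 + 14*O**2 (Z(O) = 21 + 7*((O + O)*O) = 21 + 7*((2*O)*O) = 21 + 7*(2*O**2) = 21 + 14*O**2)
-20*253 - Z(-37 + 98) = -20*253 - (21 + 14*(-37 + 98)**2) = -5060 - (21 + 14*61**2) = -5060 - (21 + 14*3721) = -5060 - (21 + 52094) = -5060 - 1*52115 = -5060 - 52115 = -57175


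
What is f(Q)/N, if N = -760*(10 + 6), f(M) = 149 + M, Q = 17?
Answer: -83/6080 ≈ -0.013651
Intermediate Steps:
N = -12160 (N = -760*16 = -190*64 = -12160)
f(Q)/N = (149 + 17)/(-12160) = 166*(-1/12160) = -83/6080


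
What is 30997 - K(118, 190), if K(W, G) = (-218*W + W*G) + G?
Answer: 34111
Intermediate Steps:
K(W, G) = G - 218*W + G*W (K(W, G) = (-218*W + G*W) + G = G - 218*W + G*W)
30997 - K(118, 190) = 30997 - (190 - 218*118 + 190*118) = 30997 - (190 - 25724 + 22420) = 30997 - 1*(-3114) = 30997 + 3114 = 34111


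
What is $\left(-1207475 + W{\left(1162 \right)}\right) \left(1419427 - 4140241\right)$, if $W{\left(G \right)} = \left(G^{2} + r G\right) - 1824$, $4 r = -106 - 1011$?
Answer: $499387724409$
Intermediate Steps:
$r = - \frac{1117}{4}$ ($r = \frac{-106 - 1011}{4} = \frac{1}{4} \left(-1117\right) = - \frac{1117}{4} \approx -279.25$)
$W{\left(G \right)} = -1824 + G^{2} - \frac{1117 G}{4}$ ($W{\left(G \right)} = \left(G^{2} - \frac{1117 G}{4}\right) - 1824 = -1824 + G^{2} - \frac{1117 G}{4}$)
$\left(-1207475 + W{\left(1162 \right)}\right) \left(1419427 - 4140241\right) = \left(-1207475 - \left(\frac{652625}{2} - 1350244\right)\right) \left(1419427 - 4140241\right) = \left(-1207475 - - \frac{2047863}{2}\right) \left(-2720814\right) = \left(-1207475 + \frac{2047863}{2}\right) \left(-2720814\right) = \left(- \frac{367087}{2}\right) \left(-2720814\right) = 499387724409$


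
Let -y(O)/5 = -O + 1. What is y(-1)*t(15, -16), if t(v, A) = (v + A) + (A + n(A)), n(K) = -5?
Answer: 220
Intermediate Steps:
y(O) = -5 + 5*O (y(O) = -5*(-O + 1) = -5*(1 - O) = -5 + 5*O)
t(v, A) = -5 + v + 2*A (t(v, A) = (v + A) + (A - 5) = (A + v) + (-5 + A) = -5 + v + 2*A)
y(-1)*t(15, -16) = (-5 + 5*(-1))*(-5 + 15 + 2*(-16)) = (-5 - 5)*(-5 + 15 - 32) = -10*(-22) = 220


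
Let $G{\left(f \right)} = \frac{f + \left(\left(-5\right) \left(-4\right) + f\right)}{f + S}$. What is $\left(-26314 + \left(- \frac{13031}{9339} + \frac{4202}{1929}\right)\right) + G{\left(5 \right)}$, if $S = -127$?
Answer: $- \frac{9638716110640}{366303597} \approx -26313.0$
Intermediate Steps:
$G{\left(f \right)} = \frac{20 + 2 f}{-127 + f}$ ($G{\left(f \right)} = \frac{f + \left(\left(-5\right) \left(-4\right) + f\right)}{f - 127} = \frac{f + \left(20 + f\right)}{-127 + f} = \frac{20 + 2 f}{-127 + f}$)
$\left(-26314 + \left(- \frac{13031}{9339} + \frac{4202}{1929}\right)\right) + G{\left(5 \right)} = \left(-26314 + \left(- \frac{13031}{9339} + \frac{4202}{1929}\right)\right) + \frac{2 \left(10 + 5\right)}{-127 + 5} = \left(-26314 + \left(\left(-13031\right) \frac{1}{9339} + 4202 \cdot \frac{1}{1929}\right)\right) + 2 \frac{1}{-122} \cdot 15 = \left(-26314 + \left(- \frac{13031}{9339} + \frac{4202}{1929}\right)\right) + 2 \left(- \frac{1}{122}\right) 15 = \left(-26314 + \frac{4701893}{6004977}\right) - \frac{15}{61} = - \frac{158010262885}{6004977} - \frac{15}{61} = - \frac{9638716110640}{366303597}$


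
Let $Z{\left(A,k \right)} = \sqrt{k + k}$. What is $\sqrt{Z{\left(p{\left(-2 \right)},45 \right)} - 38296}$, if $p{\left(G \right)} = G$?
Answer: $\sqrt{-38296 + 3 \sqrt{10}} \approx 195.67 i$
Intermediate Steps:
$Z{\left(A,k \right)} = \sqrt{2} \sqrt{k}$ ($Z{\left(A,k \right)} = \sqrt{2 k} = \sqrt{2} \sqrt{k}$)
$\sqrt{Z{\left(p{\left(-2 \right)},45 \right)} - 38296} = \sqrt{\sqrt{2} \sqrt{45} - 38296} = \sqrt{\sqrt{2} \cdot 3 \sqrt{5} - 38296} = \sqrt{3 \sqrt{10} - 38296} = \sqrt{-38296 + 3 \sqrt{10}}$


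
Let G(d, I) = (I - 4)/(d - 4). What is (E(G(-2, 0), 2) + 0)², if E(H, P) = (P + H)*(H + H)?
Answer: 1024/81 ≈ 12.642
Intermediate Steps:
G(d, I) = (-4 + I)/(-4 + d)
E(H, P) = 2*H*(H + P) (E(H, P) = (H + P)*(2*H) = 2*H*(H + P))
(E(G(-2, 0), 2) + 0)² = (2*((-4 + 0)/(-4 - 2))*((-4 + 0)/(-4 - 2) + 2) + 0)² = (2*(-4/(-6))*(-4/(-6) + 2) + 0)² = (2*(-⅙*(-4))*(-⅙*(-4) + 2) + 0)² = (2*(⅔)*(⅔ + 2) + 0)² = (2*(⅔)*(8/3) + 0)² = (32/9 + 0)² = (32/9)² = 1024/81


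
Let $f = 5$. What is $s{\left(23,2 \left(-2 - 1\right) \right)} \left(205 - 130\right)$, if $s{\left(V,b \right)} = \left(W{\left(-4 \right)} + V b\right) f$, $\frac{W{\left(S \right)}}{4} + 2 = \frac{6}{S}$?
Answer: $-57000$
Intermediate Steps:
$W{\left(S \right)} = -8 + \frac{24}{S}$ ($W{\left(S \right)} = -8 + 4 \frac{6}{S} = -8 + \frac{24}{S}$)
$s{\left(V,b \right)} = -70 + 5 V b$ ($s{\left(V,b \right)} = \left(\left(-8 + \frac{24}{-4}\right) + V b\right) 5 = \left(\left(-8 + 24 \left(- \frac{1}{4}\right)\right) + V b\right) 5 = \left(\left(-8 - 6\right) + V b\right) 5 = \left(-14 + V b\right) 5 = -70 + 5 V b$)
$s{\left(23,2 \left(-2 - 1\right) \right)} \left(205 - 130\right) = \left(-70 + 5 \cdot 23 \cdot 2 \left(-2 - 1\right)\right) \left(205 - 130\right) = \left(-70 + 5 \cdot 23 \cdot 2 \left(-3\right)\right) 75 = \left(-70 + 5 \cdot 23 \left(-6\right)\right) 75 = \left(-70 - 690\right) 75 = \left(-760\right) 75 = -57000$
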